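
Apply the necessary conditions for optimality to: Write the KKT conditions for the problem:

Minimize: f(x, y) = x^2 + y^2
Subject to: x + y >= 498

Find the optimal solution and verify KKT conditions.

KKT conditions for min x^2 + y^2 s.t. x + y >= 498:
Stationarity: 2x = mu, 2y = mu
So x = y = mu/2.
Complementary slackness: mu*(x + y - 498) = 0
Primal feasibility: x + y >= 498; dual feasibility: mu >= 0
If mu = 0 then x = y = 0, but 0 + 0 < 498 is infeasible, so the constraint is active.
Constraint active: x + y = 2*(mu/2) = 498 => mu = 498
x = y = 249, f = 124002
Verify: stationarity 2*249 = 498 = mu; primal 249 + 249 = 498 >= 498; dual mu = 498 >= 0; complementary slackness 498*(498 - 498) = 0. All KKT conditions hold.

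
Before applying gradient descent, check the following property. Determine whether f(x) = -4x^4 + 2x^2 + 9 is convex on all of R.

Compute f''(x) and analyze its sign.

f(x) = -4x^4 + 2x^2 + 9
f'(x) = -16x^3 + 4x
f''(x) = -48x^2 + 4
f''(x) = -48x^2 + 4 -> -inf as |x| -> inf
Therefore, f is not globally convex on R.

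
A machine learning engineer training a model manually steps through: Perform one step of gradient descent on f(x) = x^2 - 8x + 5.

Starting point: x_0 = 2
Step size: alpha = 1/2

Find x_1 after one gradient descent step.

f(x) = x^2 - 8x + 5
f'(x) = 2x - 8
f'(2) = 2*2 + (-8) = -4
x_1 = x_0 - alpha * f'(x_0) = 2 - 1/2 * -4 = 4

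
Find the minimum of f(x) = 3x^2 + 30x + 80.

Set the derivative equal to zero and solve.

f(x) = 3x^2 + 30x + 80
f'(x) = 6x + (30) = 0
x = -30/6 = -5
f(-5) = 5
Since f''(x) = 6 > 0, this is a minimum.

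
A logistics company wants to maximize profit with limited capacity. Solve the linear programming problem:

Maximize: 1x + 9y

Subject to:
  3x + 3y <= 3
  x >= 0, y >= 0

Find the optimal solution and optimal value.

The feasible region has vertices at [(0, 0), (1, 0), (0, 1)].
Checking objective 1x + 9y at each vertex:
  (0, 0): 1*0 + 9*0 = 0
  (1, 0): 1*1 + 9*0 = 1
  (0, 1): 1*0 + 9*1 = 9
Maximum is 9 at (0, 1).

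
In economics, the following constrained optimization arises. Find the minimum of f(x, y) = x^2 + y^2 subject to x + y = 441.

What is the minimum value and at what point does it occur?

Substitute y = 441 - x into f(x,y) = x^2 + y^2:
g(x) = x^2 + (441 - x)^2 = 2x^2 - 882x + 194481
g'(x) = 4x - 882 = 0  =>  x = 441/2
y = 441 - 441/2 = 441/2
Minimum value = (441/2)^2 + (441/2)^2 = 194481/2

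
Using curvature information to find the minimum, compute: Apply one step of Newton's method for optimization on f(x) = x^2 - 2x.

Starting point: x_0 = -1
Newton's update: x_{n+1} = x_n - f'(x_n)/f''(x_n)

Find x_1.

f(x) = x^2 - 2x
f'(x) = 2x + (-2), f''(x) = 2
Newton step: x_1 = x_0 - f'(x_0)/f''(x_0)
f'(-1) = -4
x_1 = -1 - -4/2 = 1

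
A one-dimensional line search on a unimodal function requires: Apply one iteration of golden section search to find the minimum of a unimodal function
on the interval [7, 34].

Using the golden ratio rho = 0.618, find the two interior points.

Golden section search on [7, 34].
Golden ratio rho = 0.618 (approx).
Interior points:
  x_1 = 7 + (1-0.618)*27 = 17.3140
  x_2 = 7 + 0.618*27 = 23.6860
Compare f(x_1) and f(x_2) to determine which subinterval to keep.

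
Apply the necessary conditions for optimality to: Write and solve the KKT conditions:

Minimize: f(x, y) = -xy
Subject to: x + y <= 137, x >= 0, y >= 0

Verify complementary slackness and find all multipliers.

Problem: min -xy s.t. x + y <= 137 (multiplier lambda), x >= 0 (mu_x), y >= 0 (mu_y)
KKT stationarity: -y + lambda - mu_x = 0, -x + lambda - mu_y = 0, with lambda, mu_x, mu_y >= 0
Complementary slackness: lambda*(x + y - 137) = 0, mu_x*x = 0, mu_y*y = 0
If lambda = 0: y = -mu_x <= 0 and x = -mu_y <= 0 force x = y = 0 with f = 0; but x = y = 137/2 is feasible with f = -18769/4 < 0, so this is not the minimum. Hence lambda > 0 and x + y = 137.
Try x > 0, y > 0 (so mu_x = mu_y = 0): y = lambda, x = lambda => x = y = lambda
x + y = 137 => 2*lambda = 137 => lambda = 137/2
x* = y* = 137/2 > 0, consistent with mu_x = mu_y = 0.
(Any feasible point with x = 0 or y = 0 has f = 0 > -18769/4, so the minimum is not on those boundaries.)
min(-xy) = -18769/4 (i.e. max xy = 18769/4)
Multipliers: lambda = 137/2, mu_x = 0, mu_y = 0
Complementary slackness: lambda*(x + y - 137) = 137/2*(137/2 + 137/2 - 137) = 0, mu_x*x = 0*137/2 = 0, mu_y*y = 0*137/2 = 0. Satisfied.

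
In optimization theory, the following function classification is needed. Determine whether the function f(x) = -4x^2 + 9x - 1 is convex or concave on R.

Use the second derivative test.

f(x) = -4x^2 + 9x - 1
f'(x) = -8x + 9
f''(x) = -8
Since f''(x) = -8 < 0 for all x, f is concave on R.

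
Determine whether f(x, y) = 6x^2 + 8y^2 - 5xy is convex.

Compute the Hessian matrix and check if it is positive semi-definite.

f(x,y) = 6x^2 + 8y^2 - 5xy
Hessian H = [[12, -5], [-5, 16]]
trace(H) = 28, det(H) = 167
Eigenvalues: (28 +/- sqrt(116)) / 2 = 19.39, 8.615
Since both eigenvalues > 0, f is convex.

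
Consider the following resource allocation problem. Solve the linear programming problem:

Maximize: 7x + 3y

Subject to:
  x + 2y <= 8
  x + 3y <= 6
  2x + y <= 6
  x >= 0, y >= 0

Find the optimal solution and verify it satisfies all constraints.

Feasible vertices: (0, 0), (0, 2), (12/5, 6/5), (3, 0)
Objective 7x + 3y at each vertex:
  (0, 0): 0
  (0, 2): 6
  (12/5, 6/5): 102/5
  (3, 0): 21
Maximum is 21 at (3, 0).
Verify constraints at (x, y) = (3, 0):
  1*3 + 2*0 = 3 <= 8
  1*3 + 3*0 = 3 <= 6
  2*3 + 1*0 = 6 <= 6 (active)
  x = 3 >= 0, y = 0 >= 0. All constraints satisfied.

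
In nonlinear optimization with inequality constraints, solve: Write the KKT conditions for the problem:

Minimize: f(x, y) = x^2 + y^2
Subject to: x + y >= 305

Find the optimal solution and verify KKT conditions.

KKT conditions for min x^2 + y^2 s.t. x + y >= 305:
Stationarity: 2x = mu, 2y = mu
So x = y = mu/2.
Complementary slackness: mu*(x + y - 305) = 0
Primal feasibility: x + y >= 305; dual feasibility: mu >= 0
If mu = 0 then x = y = 0, but 0 + 0 < 305 is infeasible, so the constraint is active.
Constraint active: x + y = 2*(mu/2) = 305 => mu = 305
x = y = 305/2, f = 93025/2
Verify: stationarity 2*(305/2) = 305 = mu; primal 305/2 + 305/2 = 305 >= 305; dual mu = 305 >= 0; complementary slackness 305*(305 - 305) = 0. All KKT conditions hold.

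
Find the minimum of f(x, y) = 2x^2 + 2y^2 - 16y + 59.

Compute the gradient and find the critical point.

f(x,y) = 2x^2 + 2y^2 - 16y + 59
df/dx = 4x + (0) = 0  =>  x = 0
df/dy = 4y + (-16) = 0  =>  y = 4
f(0, 4) = 2*(0)^2 + 2*(4)^2 + -16*(4) + 59 = 27
Hessian is diagonal with entries 4, 4 > 0, so this is a minimum.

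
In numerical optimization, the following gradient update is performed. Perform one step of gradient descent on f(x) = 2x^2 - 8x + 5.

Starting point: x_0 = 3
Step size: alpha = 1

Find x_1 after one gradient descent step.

f(x) = 2x^2 - 8x + 5
f'(x) = 4x - 8
f'(3) = 4*3 + (-8) = 4
x_1 = x_0 - alpha * f'(x_0) = 3 - 1 * 4 = -1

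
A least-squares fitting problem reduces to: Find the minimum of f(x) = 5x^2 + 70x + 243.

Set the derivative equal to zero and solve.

f(x) = 5x^2 + 70x + 243
f'(x) = 10x + (70) = 0
x = -70/10 = -7
f(-7) = -2
Since f''(x) = 10 > 0, this is a minimum.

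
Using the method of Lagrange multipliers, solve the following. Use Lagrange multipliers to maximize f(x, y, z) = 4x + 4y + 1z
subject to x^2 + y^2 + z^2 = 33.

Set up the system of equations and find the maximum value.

Lagrange conditions: 4 = 2*lambda*x, 4 = 2*lambda*y, 1 = 2*lambda*z
So x:4 = y:4 = z:1, i.e. x = 4t, y = 4t, z = 1t
Constraint: t^2*(4^2 + 4^2 + 1^2) = 33
  t^2 * 33 = 33  =>  t = sqrt(1)
Maximum = 4*4t + 4*4t + 1*1t = 33*sqrt(1) = 33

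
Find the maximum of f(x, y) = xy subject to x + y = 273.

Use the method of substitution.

Substitute y = 273 - x into f(x,y) = xy:
g(x) = x(273 - x) = 273x - x^2
g'(x) = 273 - 2x = 0  =>  x = 273/2
y = 273 - 273/2 = 273/2
Maximum value = (273/2) * (273/2) = 74529/4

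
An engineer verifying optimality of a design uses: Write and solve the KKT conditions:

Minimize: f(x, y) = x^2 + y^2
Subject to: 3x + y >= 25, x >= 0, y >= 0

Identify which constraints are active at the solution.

KKT conditions for min x^2 + y^2 s.t. 3x + 1y >= 25, x >= 0, y >= 0:
Stationarity: 2x = mu*3 + mu_x, 2y = mu*1 + mu_y, with mu, mu_x, mu_y >= 0
Complementary slackness: mu*(3x + y - 25) = 0, mu_x*x = 0, mu_y*y = 0
(0, 0) is infeasible (3*0 + 1*0 < 25), so if mu = 0 stationarity would force x = mu_x/2 >= 0, y = mu_y/2 >= 0 with mu_x*x = mu_y*y = 0, i.e. x = y = 0: contradiction. Hence mu > 0 and 3x + y = 25 is active.
Try x > 0, y > 0 (so mu_x = mu_y = 0): x = 3*mu/2, y = 1*mu/2
Substitute: 3*(3*mu/2) + 1*(1*mu/2) = 25
  mu*10/2 = 25 => mu = 5
x* = 15/2 > 0, y* = 5/2 > 0, consistent with mu_x = mu_y = 0.
f is convex and the constraints are linear, so this KKT point is the global minimum.
f* = 125/2
Active constraints: 3x + y >= 25 (holds with equality, mu = 5 > 0); x >= 0 and y >= 0 are inactive (mu_x = mu_y = 0).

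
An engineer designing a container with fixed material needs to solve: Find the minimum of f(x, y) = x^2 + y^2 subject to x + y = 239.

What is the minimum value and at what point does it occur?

Substitute y = 239 - x into f(x,y) = x^2 + y^2:
g(x) = x^2 + (239 - x)^2 = 2x^2 - 478x + 57121
g'(x) = 4x - 478 = 0  =>  x = 239/2
y = 239 - 239/2 = 239/2
Minimum value = (239/2)^2 + (239/2)^2 = 57121/2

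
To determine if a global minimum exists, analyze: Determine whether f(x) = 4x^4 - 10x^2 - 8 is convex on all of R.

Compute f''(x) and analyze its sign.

f(x) = 4x^4 - 10x^2 - 8
f'(x) = 16x^3 + -20x
f''(x) = 48x^2 + -20
f''(0) = -20 < 0, so not convex near x = 0
Therefore, f is not globally convex on R.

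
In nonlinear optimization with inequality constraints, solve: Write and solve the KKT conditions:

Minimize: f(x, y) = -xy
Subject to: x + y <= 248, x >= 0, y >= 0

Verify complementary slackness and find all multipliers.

Problem: min -xy s.t. x + y <= 248 (multiplier lambda), x >= 0 (mu_x), y >= 0 (mu_y)
KKT stationarity: -y + lambda - mu_x = 0, -x + lambda - mu_y = 0, with lambda, mu_x, mu_y >= 0
Complementary slackness: lambda*(x + y - 248) = 0, mu_x*x = 0, mu_y*y = 0
If lambda = 0: y = -mu_x <= 0 and x = -mu_y <= 0 force x = y = 0 with f = 0; but x = y = 124 is feasible with f = -15376 < 0, so this is not the minimum. Hence lambda > 0 and x + y = 248.
Try x > 0, y > 0 (so mu_x = mu_y = 0): y = lambda, x = lambda => x = y = lambda
x + y = 248 => 2*lambda = 248 => lambda = 124
x* = y* = 124 > 0, consistent with mu_x = mu_y = 0.
(Any feasible point with x = 0 or y = 0 has f = 0 > -15376, so the minimum is not on those boundaries.)
min(-xy) = -15376 (i.e. max xy = 15376)
Multipliers: lambda = 124, mu_x = 0, mu_y = 0
Complementary slackness: lambda*(x + y - 248) = 124*(124 + 124 - 248) = 0, mu_x*x = 0*124 = 0, mu_y*y = 0*124 = 0. Satisfied.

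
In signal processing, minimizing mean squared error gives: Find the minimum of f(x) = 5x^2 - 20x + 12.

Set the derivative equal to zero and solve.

f(x) = 5x^2 - 20x + 12
f'(x) = 10x + (-20) = 0
x = 20/10 = 2
f(2) = -8
Since f''(x) = 10 > 0, this is a minimum.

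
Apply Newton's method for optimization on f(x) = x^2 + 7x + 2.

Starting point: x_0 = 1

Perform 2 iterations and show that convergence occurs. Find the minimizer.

f(x) = x^2 + 7x + 2, f'(x) = 2x + (7), f''(x) = 2
Step 1: f'(1) = 9, x_1 = 1 - 9/2 = -7/2
Step 2: f'(-7/2) = 0, x_2 = -7/2 (converged)
Newton's method converges in 1 step for quadratics.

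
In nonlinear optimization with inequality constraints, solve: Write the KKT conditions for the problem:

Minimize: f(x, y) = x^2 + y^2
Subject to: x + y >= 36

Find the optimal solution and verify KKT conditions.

KKT conditions for min x^2 + y^2 s.t. x + y >= 36:
Stationarity: 2x = mu, 2y = mu
So x = y = mu/2.
Complementary slackness: mu*(x + y - 36) = 0
Primal feasibility: x + y >= 36; dual feasibility: mu >= 0
If mu = 0 then x = y = 0, but 0 + 0 < 36 is infeasible, so the constraint is active.
Constraint active: x + y = 2*(mu/2) = 36 => mu = 36
x = y = 18, f = 648
Verify: stationarity 2*18 = 36 = mu; primal 18 + 18 = 36 >= 36; dual mu = 36 >= 0; complementary slackness 36*(36 - 36) = 0. All KKT conditions hold.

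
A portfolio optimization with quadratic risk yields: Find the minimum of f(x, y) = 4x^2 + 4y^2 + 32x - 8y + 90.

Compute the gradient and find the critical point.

f(x,y) = 4x^2 + 4y^2 + 32x - 8y + 90
df/dx = 8x + (32) = 0  =>  x = -4
df/dy = 8y + (-8) = 0  =>  y = 1
f(-4, 1) = 4*(-4)^2 + 4*(1)^2 + 32*(-4) + -8*(1) + 90 = 22
Hessian is diagonal with entries 8, 8 > 0, so this is a minimum.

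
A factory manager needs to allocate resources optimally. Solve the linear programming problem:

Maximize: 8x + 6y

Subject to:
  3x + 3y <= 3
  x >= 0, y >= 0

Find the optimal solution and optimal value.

The feasible region has vertices at [(0, 0), (1, 0), (0, 1)].
Checking objective 8x + 6y at each vertex:
  (0, 0): 8*0 + 6*0 = 0
  (1, 0): 8*1 + 6*0 = 8
  (0, 1): 8*0 + 6*1 = 6
Maximum is 8 at (1, 0).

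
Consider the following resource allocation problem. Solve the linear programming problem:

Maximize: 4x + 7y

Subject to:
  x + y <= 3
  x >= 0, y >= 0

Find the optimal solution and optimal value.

The feasible region has vertices at [(0, 0), (3, 0), (0, 3)].
Checking objective 4x + 7y at each vertex:
  (0, 0): 4*0 + 7*0 = 0
  (3, 0): 4*3 + 7*0 = 12
  (0, 3): 4*0 + 7*3 = 21
Maximum is 21 at (0, 3).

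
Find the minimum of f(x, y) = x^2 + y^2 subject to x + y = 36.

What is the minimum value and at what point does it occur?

Substitute y = 36 - x into f(x,y) = x^2 + y^2:
g(x) = x^2 + (36 - x)^2 = 2x^2 - 72x + 1296
g'(x) = 4x - 72 = 0  =>  x = 18
y = 36 - 18 = 18
Minimum value = 18^2 + 18^2 = 648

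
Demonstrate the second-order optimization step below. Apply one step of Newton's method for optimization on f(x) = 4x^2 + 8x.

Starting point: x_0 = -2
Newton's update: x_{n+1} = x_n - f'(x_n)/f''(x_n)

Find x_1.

f(x) = 4x^2 + 8x
f'(x) = 8x + (8), f''(x) = 8
Newton step: x_1 = x_0 - f'(x_0)/f''(x_0)
f'(-2) = -8
x_1 = -2 - -8/8 = -1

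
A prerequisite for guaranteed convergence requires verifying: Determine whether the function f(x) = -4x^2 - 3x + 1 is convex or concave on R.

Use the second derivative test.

f(x) = -4x^2 - 3x + 1
f'(x) = -8x - 3
f''(x) = -8
Since f''(x) = -8 < 0 for all x, f is concave on R.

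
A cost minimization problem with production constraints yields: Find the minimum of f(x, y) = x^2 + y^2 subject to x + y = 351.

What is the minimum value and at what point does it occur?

Substitute y = 351 - x into f(x,y) = x^2 + y^2:
g(x) = x^2 + (351 - x)^2 = 2x^2 - 702x + 123201
g'(x) = 4x - 702 = 0  =>  x = 351/2
y = 351 - 351/2 = 351/2
Minimum value = (351/2)^2 + (351/2)^2 = 123201/2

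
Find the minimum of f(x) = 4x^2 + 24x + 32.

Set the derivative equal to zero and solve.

f(x) = 4x^2 + 24x + 32
f'(x) = 8x + (24) = 0
x = -24/8 = -3
f(-3) = -4
Since f''(x) = 8 > 0, this is a minimum.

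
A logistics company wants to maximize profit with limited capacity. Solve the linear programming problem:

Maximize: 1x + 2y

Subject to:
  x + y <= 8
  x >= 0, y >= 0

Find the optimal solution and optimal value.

The feasible region has vertices at [(0, 0), (8, 0), (0, 8)].
Checking objective 1x + 2y at each vertex:
  (0, 0): 1*0 + 2*0 = 0
  (8, 0): 1*8 + 2*0 = 8
  (0, 8): 1*0 + 2*8 = 16
Maximum is 16 at (0, 8).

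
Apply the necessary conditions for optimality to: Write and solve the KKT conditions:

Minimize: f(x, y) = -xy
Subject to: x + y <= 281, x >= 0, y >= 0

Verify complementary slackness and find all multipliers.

Problem: min -xy s.t. x + y <= 281 (multiplier lambda), x >= 0 (mu_x), y >= 0 (mu_y)
KKT stationarity: -y + lambda - mu_x = 0, -x + lambda - mu_y = 0, with lambda, mu_x, mu_y >= 0
Complementary slackness: lambda*(x + y - 281) = 0, mu_x*x = 0, mu_y*y = 0
If lambda = 0: y = -mu_x <= 0 and x = -mu_y <= 0 force x = y = 0 with f = 0; but x = y = 281/2 is feasible with f = -78961/4 < 0, so this is not the minimum. Hence lambda > 0 and x + y = 281.
Try x > 0, y > 0 (so mu_x = mu_y = 0): y = lambda, x = lambda => x = y = lambda
x + y = 281 => 2*lambda = 281 => lambda = 281/2
x* = y* = 281/2 > 0, consistent with mu_x = mu_y = 0.
(Any feasible point with x = 0 or y = 0 has f = 0 > -78961/4, so the minimum is not on those boundaries.)
min(-xy) = -78961/4 (i.e. max xy = 78961/4)
Multipliers: lambda = 281/2, mu_x = 0, mu_y = 0
Complementary slackness: lambda*(x + y - 281) = 281/2*(281/2 + 281/2 - 281) = 0, mu_x*x = 0*281/2 = 0, mu_y*y = 0*281/2 = 0. Satisfied.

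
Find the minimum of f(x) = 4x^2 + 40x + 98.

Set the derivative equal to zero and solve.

f(x) = 4x^2 + 40x + 98
f'(x) = 8x + (40) = 0
x = -40/8 = -5
f(-5) = -2
Since f''(x) = 8 > 0, this is a minimum.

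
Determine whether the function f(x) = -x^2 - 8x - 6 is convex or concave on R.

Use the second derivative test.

f(x) = -x^2 - 8x - 6
f'(x) = -2x - 8
f''(x) = -2
Since f''(x) = -2 < 0 for all x, f is concave on R.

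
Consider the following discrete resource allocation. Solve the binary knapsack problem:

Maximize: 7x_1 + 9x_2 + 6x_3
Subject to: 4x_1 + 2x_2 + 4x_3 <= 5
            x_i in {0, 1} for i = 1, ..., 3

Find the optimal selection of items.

Items: item 1 (v=7, w=4), item 2 (v=9, w=2), item 3 (v=6, w=4)
Capacity: 5
Checking all 8 subsets (w = total weight, v = total value):
  {}: w = 0, v = 0
  {1}: w = 4, v = 7
  {2}: w = 2, v = 9
  {3}: w = 4, v = 6
  {1, 2}: w = 6 > 5, infeasible
  {1, 3}: w = 8 > 5, infeasible
  {2, 3}: w = 6 > 5, infeasible
  {1, 2, 3}: w = 10 > 5, infeasible
Best feasible subset: items [2]
Total weight: 2 <= 5, total value: 9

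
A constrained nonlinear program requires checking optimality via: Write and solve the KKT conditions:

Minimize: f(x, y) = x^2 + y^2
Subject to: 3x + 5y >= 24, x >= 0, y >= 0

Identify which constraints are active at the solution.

KKT conditions for min x^2 + y^2 s.t. 3x + 5y >= 24, x >= 0, y >= 0:
Stationarity: 2x = mu*3 + mu_x, 2y = mu*5 + mu_y, with mu, mu_x, mu_y >= 0
Complementary slackness: mu*(3x + 5y - 24) = 0, mu_x*x = 0, mu_y*y = 0
(0, 0) is infeasible (3*0 + 5*0 < 24), so if mu = 0 stationarity would force x = mu_x/2 >= 0, y = mu_y/2 >= 0 with mu_x*x = mu_y*y = 0, i.e. x = y = 0: contradiction. Hence mu > 0 and 3x + 5y = 24 is active.
Try x > 0, y > 0 (so mu_x = mu_y = 0): x = 3*mu/2, y = 5*mu/2
Substitute: 3*(3*mu/2) + 5*(5*mu/2) = 24
  mu*34/2 = 24 => mu = 24/17
x* = 36/17 > 0, y* = 60/17 > 0, consistent with mu_x = mu_y = 0.
f is convex and the constraints are linear, so this KKT point is the global minimum.
f* = 288/17
Active constraints: 3x + 5y >= 24 (holds with equality, mu = 24/17 > 0); x >= 0 and y >= 0 are inactive (mu_x = mu_y = 0).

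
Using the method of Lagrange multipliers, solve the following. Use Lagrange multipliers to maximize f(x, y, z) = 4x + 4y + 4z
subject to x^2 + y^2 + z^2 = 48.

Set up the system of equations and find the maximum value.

Lagrange conditions: 4 = 2*lambda*x, 4 = 2*lambda*y, 4 = 2*lambda*z
So x:4 = y:4 = z:4, i.e. x = 4t, y = 4t, z = 4t
Constraint: t^2*(4^2 + 4^2 + 4^2) = 48
  t^2 * 48 = 48  =>  t = sqrt(1)
Maximum = 4*4t + 4*4t + 4*4t = 48*sqrt(1) = 48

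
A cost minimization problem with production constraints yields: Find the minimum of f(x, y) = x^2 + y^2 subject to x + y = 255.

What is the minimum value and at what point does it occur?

Substitute y = 255 - x into f(x,y) = x^2 + y^2:
g(x) = x^2 + (255 - x)^2 = 2x^2 - 510x + 65025
g'(x) = 4x - 510 = 0  =>  x = 255/2
y = 255 - 255/2 = 255/2
Minimum value = (255/2)^2 + (255/2)^2 = 65025/2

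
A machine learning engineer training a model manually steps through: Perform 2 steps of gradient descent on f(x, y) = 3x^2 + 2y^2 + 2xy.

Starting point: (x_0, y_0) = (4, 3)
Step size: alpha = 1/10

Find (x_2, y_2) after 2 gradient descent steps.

f(x,y) = 3x^2 + 2y^2 + 2xy
grad_x = 6x + 2y, grad_y = 4y + 2x
Step 1: grad = (30, 20), (1, 1)
Step 2: grad = (8, 6), (1/5, 2/5)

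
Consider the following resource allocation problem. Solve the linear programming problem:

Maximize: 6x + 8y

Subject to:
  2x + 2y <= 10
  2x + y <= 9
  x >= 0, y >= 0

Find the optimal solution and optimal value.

Feasible vertices: (0, 0), (0, 5), (4, 1), (9/2, 0)
Objective 6x + 8y at each:
  (0, 0): 0
  (0, 5): 40
  (4, 1): 32
  (9/2, 0): 27
Maximum is 40 at (0, 5).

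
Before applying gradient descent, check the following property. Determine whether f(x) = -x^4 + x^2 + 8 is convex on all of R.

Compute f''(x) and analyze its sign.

f(x) = -x^4 + x^2 + 8
f'(x) = -4x^3 + 2x
f''(x) = -12x^2 + 2
f''(x) = -12x^2 + 2 -> -inf as |x| -> inf
Therefore, f is not globally convex on R.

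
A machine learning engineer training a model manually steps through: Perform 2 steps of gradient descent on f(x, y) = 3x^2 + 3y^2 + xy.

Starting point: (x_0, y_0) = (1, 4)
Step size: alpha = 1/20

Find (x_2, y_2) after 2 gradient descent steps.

f(x,y) = 3x^2 + 3y^2 + xy
grad_x = 6x + 1y, grad_y = 6y + 1x
Step 1: grad = (10, 25), (1/2, 11/4)
Step 2: grad = (23/4, 17), (17/80, 19/10)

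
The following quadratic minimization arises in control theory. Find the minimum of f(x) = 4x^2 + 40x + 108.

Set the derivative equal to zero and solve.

f(x) = 4x^2 + 40x + 108
f'(x) = 8x + (40) = 0
x = -40/8 = -5
f(-5) = 8
Since f''(x) = 8 > 0, this is a minimum.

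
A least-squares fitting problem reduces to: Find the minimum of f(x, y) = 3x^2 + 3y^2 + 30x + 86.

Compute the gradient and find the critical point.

f(x,y) = 3x^2 + 3y^2 + 30x + 86
df/dx = 6x + (30) = 0  =>  x = -5
df/dy = 6y + (0) = 0  =>  y = 0
f(-5, 0) = 3*(-5)^2 + 3*(0)^2 + 30*(-5) + 86 = 11
Hessian is diagonal with entries 6, 6 > 0, so this is a minimum.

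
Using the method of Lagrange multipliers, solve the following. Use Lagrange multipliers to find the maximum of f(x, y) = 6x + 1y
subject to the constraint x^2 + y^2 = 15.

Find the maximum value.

Set up Lagrange conditions: grad f = lambda * grad g
  6 = 2*lambda*x
  1 = 2*lambda*y
From these: x/y = 6/1, so x = 6t, y = 1t for some t.
Substitute into constraint: (6t)^2 + (1t)^2 = 15
  t^2 * 37 = 15
  t = sqrt(15/37)
Maximum = 6*x + 1*y = (6^2 + 1^2)*t = 37 * sqrt(15/37) = sqrt(555)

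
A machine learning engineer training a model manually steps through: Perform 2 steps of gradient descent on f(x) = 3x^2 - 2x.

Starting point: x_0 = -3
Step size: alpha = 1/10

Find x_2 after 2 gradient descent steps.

f(x) = 3x^2 - 2x, f'(x) = 6x + (-2)
Step 1: f'(-3) = -20, x_1 = -3 - 1/10 * -20 = -1
Step 2: f'(-1) = -8, x_2 = -1 - 1/10 * -8 = -1/5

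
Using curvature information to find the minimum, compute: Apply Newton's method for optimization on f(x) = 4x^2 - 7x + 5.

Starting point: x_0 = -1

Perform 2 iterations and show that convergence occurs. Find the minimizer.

f(x) = 4x^2 - 7x + 5, f'(x) = 8x + (-7), f''(x) = 8
Step 1: f'(-1) = -15, x_1 = -1 - -15/8 = 7/8
Step 2: f'(7/8) = 0, x_2 = 7/8 (converged)
Newton's method converges in 1 step for quadratics.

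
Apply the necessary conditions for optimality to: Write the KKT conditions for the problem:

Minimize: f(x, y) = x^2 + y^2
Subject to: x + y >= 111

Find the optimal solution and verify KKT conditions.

KKT conditions for min x^2 + y^2 s.t. x + y >= 111:
Stationarity: 2x = mu, 2y = mu
So x = y = mu/2.
Complementary slackness: mu*(x + y - 111) = 0
Primal feasibility: x + y >= 111; dual feasibility: mu >= 0
If mu = 0 then x = y = 0, but 0 + 0 < 111 is infeasible, so the constraint is active.
Constraint active: x + y = 2*(mu/2) = 111 => mu = 111
x = y = 111/2, f = 12321/2
Verify: stationarity 2*(111/2) = 111 = mu; primal 111/2 + 111/2 = 111 >= 111; dual mu = 111 >= 0; complementary slackness 111*(111 - 111) = 0. All KKT conditions hold.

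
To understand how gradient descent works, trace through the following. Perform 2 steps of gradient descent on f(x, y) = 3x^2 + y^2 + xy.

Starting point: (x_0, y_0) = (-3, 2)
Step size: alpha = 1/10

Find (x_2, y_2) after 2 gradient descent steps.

f(x,y) = 3x^2 + y^2 + xy
grad_x = 6x + 1y, grad_y = 2y + 1x
Step 1: grad = (-16, 1), (-7/5, 19/10)
Step 2: grad = (-13/2, 12/5), (-3/4, 83/50)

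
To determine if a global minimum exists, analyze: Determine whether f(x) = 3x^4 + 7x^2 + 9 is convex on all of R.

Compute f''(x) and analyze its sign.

f(x) = 3x^4 + 7x^2 + 9
f'(x) = 12x^3 + 14x
f''(x) = 36x^2 + 14
f''(x) = 36x^2 + 14 >= 14 > 0 for all x
Therefore, f is convex on R.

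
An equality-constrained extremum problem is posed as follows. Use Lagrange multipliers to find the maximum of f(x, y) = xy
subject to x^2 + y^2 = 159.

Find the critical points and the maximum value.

Lagrange conditions: y = 2*lambda*x and x = 2*lambda*y
If x = 0 then y = 0, violating the constraint, so x, y != 0.
Dividing: y/x = x/y => x^2 = y^2 => y = x or y = -x
Constraint: 2x^2 = 159 => x^2 = 159/2 => x = +/-sqrt(159/2)
Critical points: (sqrt(159/2), sqrt(159/2)), (-sqrt(159/2), -sqrt(159/2)), (sqrt(159/2), -sqrt(159/2)), (-sqrt(159/2), sqrt(159/2))
  y = x:  xy = x^2 = 159/2  at (sqrt(159/2), sqrt(159/2)) and (-sqrt(159/2), -sqrt(159/2))
  y = -x: xy = -x^2 = -159/2 at (sqrt(159/2), -sqrt(159/2)) and (-sqrt(159/2), sqrt(159/2))
Maximum xy = 159/2 at (sqrt(159/2), sqrt(159/2)) and (-sqrt(159/2), -sqrt(159/2))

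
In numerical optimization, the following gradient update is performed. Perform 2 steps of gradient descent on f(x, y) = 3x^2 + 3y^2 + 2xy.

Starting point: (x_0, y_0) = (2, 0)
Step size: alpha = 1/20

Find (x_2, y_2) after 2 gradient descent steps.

f(x,y) = 3x^2 + 3y^2 + 2xy
grad_x = 6x + 2y, grad_y = 6y + 2x
Step 1: grad = (12, 4), (7/5, -1/5)
Step 2: grad = (8, 8/5), (1, -7/25)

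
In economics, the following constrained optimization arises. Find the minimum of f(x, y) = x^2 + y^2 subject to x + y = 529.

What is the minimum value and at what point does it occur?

Substitute y = 529 - x into f(x,y) = x^2 + y^2:
g(x) = x^2 + (529 - x)^2 = 2x^2 - 1058x + 279841
g'(x) = 4x - 1058 = 0  =>  x = 529/2
y = 529 - 529/2 = 529/2
Minimum value = (529/2)^2 + (529/2)^2 = 279841/2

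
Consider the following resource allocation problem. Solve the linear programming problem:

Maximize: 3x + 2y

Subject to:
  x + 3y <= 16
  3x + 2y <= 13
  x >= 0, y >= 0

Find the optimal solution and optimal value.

Feasible vertices: (0, 0), (0, 16/3), (1, 5), (13/3, 0)
Objective 3x + 2y at each:
  (0, 0): 0
  (0, 16/3): 32/3
  (1, 5): 13
  (13/3, 0): 13
Maximum is 13 at (1, 5).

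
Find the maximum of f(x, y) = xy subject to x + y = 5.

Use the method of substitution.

Substitute y = 5 - x into f(x,y) = xy:
g(x) = x(5 - x) = 5x - x^2
g'(x) = 5 - 2x = 0  =>  x = 5/2
y = 5 - 5/2 = 5/2
Maximum value = (5/2) * (5/2) = 25/4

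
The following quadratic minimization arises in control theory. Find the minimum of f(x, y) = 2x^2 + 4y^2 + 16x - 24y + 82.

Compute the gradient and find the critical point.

f(x,y) = 2x^2 + 4y^2 + 16x - 24y + 82
df/dx = 4x + (16) = 0  =>  x = -4
df/dy = 8y + (-24) = 0  =>  y = 3
f(-4, 3) = 2*(-4)^2 + 4*(3)^2 + 16*(-4) + -24*(3) + 82 = 14
Hessian is diagonal with entries 4, 8 > 0, so this is a minimum.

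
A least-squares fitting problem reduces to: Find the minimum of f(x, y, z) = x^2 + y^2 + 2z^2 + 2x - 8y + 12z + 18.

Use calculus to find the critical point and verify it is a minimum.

f(x,y,z) = x^2 + y^2 + 2z^2 + 2x - 8y + 12z + 18
df/dx = 2x + (2) = 0 => x = -1
df/dy = 2y + (-8) = 0 => y = 4
df/dz = 4z + (12) = 0 => z = -3
f(-1,4,-3) = 1*(-1)^2 + 1*(4)^2 + 2*(-3)^2 + 2*(-1) + -8*(4) + 12*(-3) + 18 = -17
Hessian is diagonal with entries 2, 2, 4 > 0, confirmed minimum.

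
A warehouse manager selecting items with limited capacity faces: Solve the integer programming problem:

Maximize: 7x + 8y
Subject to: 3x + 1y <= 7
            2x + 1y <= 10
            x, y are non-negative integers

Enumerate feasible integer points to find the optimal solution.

Constraint 1: 3x + 1y <= 7
Constraint 2: 2x + 1y <= 10
Feasible x range (need y >= 0): 0 <= x <= min(7/3, 10/2) => x in {0, ..., 2}.
Enumerate feasible integer points row by row (the coefficient of y is 8 > 0, so for each x the largest feasible y gives the best value):
  x = 0: y <= min((7 - 3*0)/1, (10 - 2*0)/1) => y in {0, ..., 7}; best 7*0 + 8*7 = 56
  x = 1: y <= min((7 - 3*1)/1, (10 - 2*1)/1) => y in {0, ..., 4}; best 7*1 + 8*4 = 39
  x = 2: y <= min((7 - 3*2)/1, (10 - 2*2)/1) => y in {0, ..., 1}; best 7*2 + 8*1 = 22
The maximum 7x + 8y = 56 is achieved at x = 0, y = 7.
Check: 3*0 + 1*7 = 7 <= 7 and 2*0 + 1*7 = 7 <= 10.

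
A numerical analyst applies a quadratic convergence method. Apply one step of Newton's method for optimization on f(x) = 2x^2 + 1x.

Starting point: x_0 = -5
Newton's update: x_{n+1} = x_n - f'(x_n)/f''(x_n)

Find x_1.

f(x) = 2x^2 + 1x
f'(x) = 4x + (1), f''(x) = 4
Newton step: x_1 = x_0 - f'(x_0)/f''(x_0)
f'(-5) = -19
x_1 = -5 - -19/4 = -1/4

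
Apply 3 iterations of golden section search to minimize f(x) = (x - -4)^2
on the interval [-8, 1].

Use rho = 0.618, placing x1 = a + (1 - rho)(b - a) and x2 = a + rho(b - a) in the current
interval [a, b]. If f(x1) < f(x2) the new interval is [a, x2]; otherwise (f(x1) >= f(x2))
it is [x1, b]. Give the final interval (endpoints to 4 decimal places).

Golden section search for min of f(x) = (x - -4)^2 on [-8, 1].
Each step: x1 = a + (1 - rho)(b - a), x2 = a + rho(b - a); if f(x1) < f(x2) keep [a, x2], otherwise keep [x1, b].
Step 1: [-8.0000, 1.0000], x1=-4.5620 (f=0.3158), x2=-2.4380 (f=2.4398); f(x1) < f(x2) => keep [-8.0000, -2.4380]
Step 2: [-8.0000, -2.4380], x1=-5.8753 (f=3.5168), x2=-4.5627 (f=0.3166); f(x1) > f(x2) => keep [-5.8753, -2.4380]
Step 3: [-5.8753, -2.4380], x1=-4.5623 (f=0.3161), x2=-3.7511 (f=0.0620); f(x1) > f(x2) => keep [-4.5623, -2.4380]
Final interval: [-4.5623, -2.4380]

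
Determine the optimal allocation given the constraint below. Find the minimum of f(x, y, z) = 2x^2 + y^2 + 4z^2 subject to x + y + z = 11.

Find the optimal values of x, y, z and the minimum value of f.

Using Lagrange multipliers on f = 2x^2 + y^2 + 4z^2 with constraint x + y + z = 11:
Conditions: 2*2*x = lambda, 2*1*y = lambda, 2*4*z = lambda
So x = lambda/4, y = lambda/2, z = lambda/8
Substituting into constraint: lambda * (7/8) = 11
lambda = 88/7
x = 22/7, y = 44/7, z = 11/7
Minimum value = 484/7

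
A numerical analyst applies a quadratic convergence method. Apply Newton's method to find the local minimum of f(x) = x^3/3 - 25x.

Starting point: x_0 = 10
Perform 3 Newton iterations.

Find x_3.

f(x) = x^3/3 - 25x
f'(x) = x^2 - 25, f''(x) = 2x
Newton update: x_{n+1} = x_n - (x_n^2 - 25)/(2*x_n)
Step 1: x_0 = 10, f'=75, f''=20, x_1 = 25/4
Step 2: x_1 = 25/4, f'=225/16, f''=25/2, x_2 = 41/8
Step 3: x_2 = 41/8, f'=81/64, f''=41/4, x_3 = 3281/656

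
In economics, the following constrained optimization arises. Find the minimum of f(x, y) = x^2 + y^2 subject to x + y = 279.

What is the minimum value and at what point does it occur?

Substitute y = 279 - x into f(x,y) = x^2 + y^2:
g(x) = x^2 + (279 - x)^2 = 2x^2 - 558x + 77841
g'(x) = 4x - 558 = 0  =>  x = 279/2
y = 279 - 279/2 = 279/2
Minimum value = (279/2)^2 + (279/2)^2 = 77841/2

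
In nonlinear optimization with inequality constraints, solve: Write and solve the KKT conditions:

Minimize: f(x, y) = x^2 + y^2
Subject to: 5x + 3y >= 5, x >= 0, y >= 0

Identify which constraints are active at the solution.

KKT conditions for min x^2 + y^2 s.t. 5x + 3y >= 5, x >= 0, y >= 0:
Stationarity: 2x = mu*5 + mu_x, 2y = mu*3 + mu_y, with mu, mu_x, mu_y >= 0
Complementary slackness: mu*(5x + 3y - 5) = 0, mu_x*x = 0, mu_y*y = 0
(0, 0) is infeasible (5*0 + 3*0 < 5), so if mu = 0 stationarity would force x = mu_x/2 >= 0, y = mu_y/2 >= 0 with mu_x*x = mu_y*y = 0, i.e. x = y = 0: contradiction. Hence mu > 0 and 5x + 3y = 5 is active.
Try x > 0, y > 0 (so mu_x = mu_y = 0): x = 5*mu/2, y = 3*mu/2
Substitute: 5*(5*mu/2) + 3*(3*mu/2) = 5
  mu*34/2 = 5 => mu = 5/17
x* = 25/34 > 0, y* = 15/34 > 0, consistent with mu_x = mu_y = 0.
f is convex and the constraints are linear, so this KKT point is the global minimum.
f* = 25/34
Active constraints: 5x + 3y >= 5 (holds with equality, mu = 5/17 > 0); x >= 0 and y >= 0 are inactive (mu_x = mu_y = 0).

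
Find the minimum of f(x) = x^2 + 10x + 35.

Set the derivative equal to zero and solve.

f(x) = x^2 + 10x + 35
f'(x) = 2x + (10) = 0
x = -10/2 = -5
f(-5) = 10
Since f''(x) = 2 > 0, this is a minimum.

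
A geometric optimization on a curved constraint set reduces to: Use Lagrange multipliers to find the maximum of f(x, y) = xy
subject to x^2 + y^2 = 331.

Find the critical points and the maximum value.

Lagrange conditions: y = 2*lambda*x and x = 2*lambda*y
If x = 0 then y = 0, violating the constraint, so x, y != 0.
Dividing: y/x = x/y => x^2 = y^2 => y = x or y = -x
Constraint: 2x^2 = 331 => x^2 = 331/2 => x = +/-sqrt(331/2)
Critical points: (sqrt(331/2), sqrt(331/2)), (-sqrt(331/2), -sqrt(331/2)), (sqrt(331/2), -sqrt(331/2)), (-sqrt(331/2), sqrt(331/2))
  y = x:  xy = x^2 = 331/2  at (sqrt(331/2), sqrt(331/2)) and (-sqrt(331/2), -sqrt(331/2))
  y = -x: xy = -x^2 = -331/2 at (sqrt(331/2), -sqrt(331/2)) and (-sqrt(331/2), sqrt(331/2))
Maximum xy = 331/2 at (sqrt(331/2), sqrt(331/2)) and (-sqrt(331/2), -sqrt(331/2))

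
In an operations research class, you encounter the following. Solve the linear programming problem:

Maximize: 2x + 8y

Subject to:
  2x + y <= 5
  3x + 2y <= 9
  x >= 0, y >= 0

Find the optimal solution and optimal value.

Feasible vertices: (0, 0), (0, 9/2), (1, 3), (5/2, 0)
Objective 2x + 8y at each:
  (0, 0): 0
  (0, 9/2): 36
  (1, 3): 26
  (5/2, 0): 5
Maximum is 36 at (0, 9/2).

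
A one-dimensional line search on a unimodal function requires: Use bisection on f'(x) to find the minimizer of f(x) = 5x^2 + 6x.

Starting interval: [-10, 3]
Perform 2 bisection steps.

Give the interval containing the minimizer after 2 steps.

Finding critical point of f(x) = 5x^2 + 6x using bisection on f'(x) = 10x + 6.
f'(x) = 0 when x = -3/5.
Starting interval: [-10, 3]
Step 1: mid = -7/2, f'(mid) = -29, new interval = [-7/2, 3]
Step 2: mid = -1/4, f'(mid) = 7/2, new interval = [-7/2, -1/4]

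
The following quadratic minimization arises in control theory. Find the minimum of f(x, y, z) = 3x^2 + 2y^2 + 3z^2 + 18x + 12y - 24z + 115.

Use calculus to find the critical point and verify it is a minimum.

f(x,y,z) = 3x^2 + 2y^2 + 3z^2 + 18x + 12y - 24z + 115
df/dx = 6x + (18) = 0 => x = -3
df/dy = 4y + (12) = 0 => y = -3
df/dz = 6z + (-24) = 0 => z = 4
f(-3,-3,4) = 3*(-3)^2 + 2*(-3)^2 + 3*(4)^2 + 18*(-3) + 12*(-3) + -24*(4) + 115 = 22
Hessian is diagonal with entries 6, 4, 6 > 0, confirmed minimum.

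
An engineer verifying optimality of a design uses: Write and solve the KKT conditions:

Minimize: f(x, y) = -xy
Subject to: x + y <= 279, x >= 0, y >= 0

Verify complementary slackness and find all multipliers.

Problem: min -xy s.t. x + y <= 279 (multiplier lambda), x >= 0 (mu_x), y >= 0 (mu_y)
KKT stationarity: -y + lambda - mu_x = 0, -x + lambda - mu_y = 0, with lambda, mu_x, mu_y >= 0
Complementary slackness: lambda*(x + y - 279) = 0, mu_x*x = 0, mu_y*y = 0
If lambda = 0: y = -mu_x <= 0 and x = -mu_y <= 0 force x = y = 0 with f = 0; but x = y = 279/2 is feasible with f = -77841/4 < 0, so this is not the minimum. Hence lambda > 0 and x + y = 279.
Try x > 0, y > 0 (so mu_x = mu_y = 0): y = lambda, x = lambda => x = y = lambda
x + y = 279 => 2*lambda = 279 => lambda = 279/2
x* = y* = 279/2 > 0, consistent with mu_x = mu_y = 0.
(Any feasible point with x = 0 or y = 0 has f = 0 > -77841/4, so the minimum is not on those boundaries.)
min(-xy) = -77841/4 (i.e. max xy = 77841/4)
Multipliers: lambda = 279/2, mu_x = 0, mu_y = 0
Complementary slackness: lambda*(x + y - 279) = 279/2*(279/2 + 279/2 - 279) = 0, mu_x*x = 0*279/2 = 0, mu_y*y = 0*279/2 = 0. Satisfied.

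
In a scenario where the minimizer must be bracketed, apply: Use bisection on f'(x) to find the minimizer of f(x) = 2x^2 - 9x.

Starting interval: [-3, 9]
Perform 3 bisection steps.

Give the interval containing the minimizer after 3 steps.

Finding critical point of f(x) = 2x^2 - 9x using bisection on f'(x) = 4x + -9.
f'(x) = 0 when x = 9/4.
Starting interval: [-3, 9]
Step 1: mid = 3, f'(mid) = 3, new interval = [-3, 3]
Step 2: mid = 0, f'(mid) = -9, new interval = [0, 3]
Step 3: mid = 3/2, f'(mid) = -3, new interval = [3/2, 3]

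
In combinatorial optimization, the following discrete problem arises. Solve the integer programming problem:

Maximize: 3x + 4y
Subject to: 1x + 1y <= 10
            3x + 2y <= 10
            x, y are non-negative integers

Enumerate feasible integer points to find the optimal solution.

Constraint 1: 1x + 1y <= 10
Constraint 2: 3x + 2y <= 10
Feasible x range (need y >= 0): 0 <= x <= min(10/1, 10/3) => x in {0, ..., 3}.
Enumerate feasible integer points row by row (the coefficient of y is 4 > 0, so for each x the largest feasible y gives the best value):
  x = 0: y <= min((10 - 1*0)/1, (10 - 3*0)/2) => y in {0, ..., 5}; best 3*0 + 4*5 = 20
  x = 1: y <= min((10 - 1*1)/1, (10 - 3*1)/2) => y in {0, ..., 3}; best 3*1 + 4*3 = 15
  x = 2: y <= min((10 - 1*2)/1, (10 - 3*2)/2) => y in {0, ..., 2}; best 3*2 + 4*2 = 14
  x = 3: y <= min((10 - 1*3)/1, (10 - 3*3)/2) => y in {0}; best 3*3 + 4*0 = 9
The maximum 3x + 4y = 20 is achieved at x = 0, y = 5.
Check: 1*0 + 1*5 = 5 <= 10 and 3*0 + 2*5 = 10 <= 10.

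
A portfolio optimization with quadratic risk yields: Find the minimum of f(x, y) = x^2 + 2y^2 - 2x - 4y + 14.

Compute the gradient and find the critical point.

f(x,y) = x^2 + 2y^2 - 2x - 4y + 14
df/dx = 2x + (-2) = 0  =>  x = 1
df/dy = 4y + (-4) = 0  =>  y = 1
f(1, 1) = 1*(1)^2 + 2*(1)^2 + -2*(1) + -4*(1) + 14 = 11
Hessian is diagonal with entries 2, 4 > 0, so this is a minimum.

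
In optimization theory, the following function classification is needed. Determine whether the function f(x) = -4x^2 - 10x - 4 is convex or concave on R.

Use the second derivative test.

f(x) = -4x^2 - 10x - 4
f'(x) = -8x - 10
f''(x) = -8
Since f''(x) = -8 < 0 for all x, f is concave on R.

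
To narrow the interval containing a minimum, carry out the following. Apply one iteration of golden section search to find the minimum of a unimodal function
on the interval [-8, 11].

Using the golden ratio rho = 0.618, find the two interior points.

Golden section search on [-8, 11].
Golden ratio rho = 0.618 (approx).
Interior points:
  x_1 = -8 + (1-0.618)*19 = -0.7420
  x_2 = -8 + 0.618*19 = 3.7420
Compare f(x_1) and f(x_2) to determine which subinterval to keep.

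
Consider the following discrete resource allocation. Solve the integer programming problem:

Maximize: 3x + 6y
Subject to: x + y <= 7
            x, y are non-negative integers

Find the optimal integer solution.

Objective: 3x + 6y, constraint: x + y <= 7
Coefficient of y is 6 > coefficient of x is 3, so allocate the entire budget to y.
Optimal: x = 0, y = 7, value = 42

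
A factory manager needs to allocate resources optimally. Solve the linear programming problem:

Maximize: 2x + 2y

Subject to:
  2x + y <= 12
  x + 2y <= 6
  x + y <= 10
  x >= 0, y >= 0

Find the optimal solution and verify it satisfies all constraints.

Feasible vertices: (0, 0), (0, 3), (6, 0)
Objective 2x + 2y at each vertex:
  (0, 0): 0
  (0, 3): 6
  (6, 0): 12
Maximum is 12 at (6, 0).
Verify constraints at (x, y) = (6, 0):
  2*6 + 1*0 = 12 <= 12 (active)
  1*6 + 2*0 = 6 <= 6 (active)
  1*6 + 1*0 = 6 <= 10
  x = 6 >= 0, y = 0 >= 0. All constraints satisfied.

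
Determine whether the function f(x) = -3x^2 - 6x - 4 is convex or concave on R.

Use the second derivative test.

f(x) = -3x^2 - 6x - 4
f'(x) = -6x - 6
f''(x) = -6
Since f''(x) = -6 < 0 for all x, f is concave on R.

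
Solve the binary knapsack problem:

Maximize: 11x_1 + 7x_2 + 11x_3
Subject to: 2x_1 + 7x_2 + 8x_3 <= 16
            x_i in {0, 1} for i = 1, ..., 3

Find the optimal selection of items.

Items: item 1 (v=11, w=2), item 2 (v=7, w=7), item 3 (v=11, w=8)
Capacity: 16
Checking all 8 subsets (w = total weight, v = total value):
  {}: w = 0, v = 0
  {1}: w = 2, v = 11
  {2}: w = 7, v = 7
  {3}: w = 8, v = 11
  {1, 2}: w = 9, v = 18
  {1, 3}: w = 10, v = 22
  {2, 3}: w = 15, v = 18
  {1, 2, 3}: w = 17 > 16, infeasible
Best feasible subset: items [1, 3]
Total weight: 10 <= 16, total value: 22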